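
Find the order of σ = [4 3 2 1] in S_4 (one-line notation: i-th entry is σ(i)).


Cycle decomposition: (1 4) (2 3)
Cycle lengths: 2, 2
Order = lcm(2, 2) = 2

ord(σ) = 2


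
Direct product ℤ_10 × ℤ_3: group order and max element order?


|ℤ_10 × ℤ_3| = 10 × 3 = 30
Max element order = lcm(10,3) = 30
Cyclic? Yes (gcd=1)

|ℤ_10×ℤ_3| = 30, max element order = 30


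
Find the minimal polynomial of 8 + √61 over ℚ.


Let α = 8 + √61. Then α - 8 = √61, so (α - 8)² = 61, giving α² - 16α + 3 = 0. Degree 2 and α ∉ ℚ, so this is the minimal polynomial.

Minimal polynomial: x² - 16x + 3


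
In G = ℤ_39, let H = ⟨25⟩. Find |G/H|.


|⟨25⟩| = n / gcd(25, 39) = 39 / 1 = 39
H is normal (ℤ_39 is abelian).
|G/H| = |G| / |H| = 39 / 39 = 1

|G/H| = 1


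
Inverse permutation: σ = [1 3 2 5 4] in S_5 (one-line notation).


To find σ⁻¹, swap domain and range:
σ(1) = 1 → σ⁻¹(1) = 1
σ(2) = 3 → σ⁻¹(3) = 2
σ(3) = 2 → σ⁻¹(2) = 3
σ(4) = 5 → σ⁻¹(5) = 4
σ(5) = 4 → σ⁻¹(4) = 5

σ⁻¹ = [1 3 2 5 4]


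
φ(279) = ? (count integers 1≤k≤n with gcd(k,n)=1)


Factor n: 279 = 3^2 × 31
φ(n) = n · ∏(1 - 1/p) over distinct primes p | n
φ(279) = 279 · (1 - 1/3) · (1 - 1/31) = 180

φ(279) = 180


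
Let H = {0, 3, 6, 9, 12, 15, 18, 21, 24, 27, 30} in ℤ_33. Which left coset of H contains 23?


23 + H = {23 + h (mod 33) : h ∈ H}
23+0=23, 23+3=26, 23+6=29, 23+9=32, 23+12=2, 23+15=5, 23+18=8, 23+21=11, 23+24=14, 23+27=17, 23+30=20
23 + H = {2, 5, 8, 11, 14, 17, 20, 23, 26, 29, 32} = 2 + H

23 + H = {2, 5, 8, 11, 14, 17, 20, 23, 26, 29, 32}


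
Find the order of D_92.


|D_n| = 2n (n rotations and n reflections)
|D_92| = 2×92 = 184

|D_92| = 184


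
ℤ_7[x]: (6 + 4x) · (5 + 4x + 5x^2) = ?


Expand and collect like terms; reduce coefficients mod 7:
x^0: 6·5 = 30 ≡ 2 (mod 7)
x^1: 6·4 + 4·5 = 44 ≡ 2 (mod 7)
x^2: 6·5 + 4·4 = 46 ≡ 4 (mod 7)
x^3: 4·5 = 20 ≡ 6 (mod 7)
Result: 2 + 2x + 4x^2 + 6x^3

f · g = 2 + 2x + 4x^2 + 6x^3


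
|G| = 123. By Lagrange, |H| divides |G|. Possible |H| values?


Lagrange's theorem: |H| divides |G|
|G| = 123
Divisors of 123: 1, 3, 41, 123

Possible subgroup orders: {1, 3, 41, 123}


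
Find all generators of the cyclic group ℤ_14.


g generates ℤ_n iff gcd(g,n) = 1
Checking each g ∈ {1,...,13}:
gcd(1,14) = 1
gcd(2,14) = 2
gcd(3,14) = 1
gcd(4,14) = 2
gcd(5,14) = 1
gcd(6,14) = 2
gcd(7,14) = 7
gcd(8,14) = 2
gcd(9,14) = 1
gcd(10,14) = 2
gcd(11,14) = 1
gcd(12,14) = 2
gcd(13,14) = 1
Generators: {1, 3, 5, 9, 11, 13}
Number of generators = φ(14) = 6

Generators of ℤ_14 = {1, 3, 5, 9, 11, 13}


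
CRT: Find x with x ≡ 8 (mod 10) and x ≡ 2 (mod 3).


m₁ = 10, m₂ = 3, gcd = 1, so CRT applies. M = m₁·m₂ = 30
Let M₁ = M/m₁ = 3, M₂ = M/m₂ = 10
Find y₁ ≡ M₁⁻¹ (mod m₁): 3⁻¹ ≡ 7 (mod 10)
Find y₂ ≡ M₂⁻¹ (mod m₂): 10⁻¹ ≡ 1 (mod 3)
x = a₁·M₁·y₁ + a₂·M₂·y₂ = 8·3·7 + 2·10·1 = 188
Reduce mod 30: x ≡ 8
Check: 8 mod 10 = 8 ✓, 8 mod 3 = 2 ✓

x ≡ 8 (mod 30)


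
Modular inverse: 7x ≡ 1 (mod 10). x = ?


Use the extended Euclidean algorithm to write 1 = 7·s + 10·t; then s mod 10 is the inverse.
Euclidean algorithm:
  7 = 0·10 + 7
  10 = 1·7 + 3
  7 = 2·3 + 1
  3 = 3·1 + 0
gcd(7,10) = 1
Back-substitution gives: 7·(3) + 10·(-2) = 1
So 7⁻¹ ≡ 3 ≡ 3 (mod 10)
Check: 7 × 3 = 21 ≡ 1 (mod 10) ✓

7⁻¹ ≡ 3 (mod 10)


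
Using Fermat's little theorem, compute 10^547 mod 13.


Fermat's little theorem: if p is prime and gcd(a,p)=1, then a^(p-1) ≡ 1 (mod p)
p = 13 is prime, gcd(10,13) = 1
Reduce exponent: 547 mod 12 = 7
So 10^547 ≡ 10^7 (mod 13)
10^7 mod 13 = 10

10^547 ≡ 10 (mod 13)


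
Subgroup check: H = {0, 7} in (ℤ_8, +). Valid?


Subgroup test for H = {0, 7} in (ℤ_8, +):
(1) 0 ∈ H? Yes
(2) Closure: for all a,b ∈ H, (a+b) mod 8 ∈ H? No  [counterexample: 7 + 7 = 6 ∉ H]
(3) Inverses: for all a ∈ H, -a mod 8 ∈ H? No

No, H is not a subgroup of ℤ_8


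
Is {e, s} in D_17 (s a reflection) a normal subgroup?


H = {e, s} in D_17 (s a reflection)
r·s·r⁻¹ = sr⁻² ≠ s for n ≥ 3, so {e, s} is not closed under conjugation

No, not a normal subgroup


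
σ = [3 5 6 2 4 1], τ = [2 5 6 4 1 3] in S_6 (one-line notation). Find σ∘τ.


σ∘τ: apply τ first, then σ
1 →τ 2 →σ 5
2 →τ 5 →σ 4
3 →τ 6 →σ 1
4 →τ 4 →σ 2
5 →τ 1 →σ 3
6 →τ 3 →σ 6

σ∘τ = [5 4 1 2 3 6]


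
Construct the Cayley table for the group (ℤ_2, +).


Elements: {0, 1}
Operation: addition mod 2
Entry (a, b) = (a + b) mod 2

Cayley table:
  | 0 | 1
0 | 0 | 1
1 | 1 | 0


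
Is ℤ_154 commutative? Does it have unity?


ℤ_154 is a commutative ring with unity 1; 154 = 2×77 is composite, so 2·77 ≡ 0 gives zero divisors (not an integral domain)
Commutative: Yes
Integral domain: No
Has unity: Yes

ℤ_154: Commutative=Yes, Unity=Yes


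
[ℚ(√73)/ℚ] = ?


√73 has minimal polynomial x² - 73 (irreducible over ℚ since 73 is squarefree)

[ℚ(√73)/ℚ] = 2


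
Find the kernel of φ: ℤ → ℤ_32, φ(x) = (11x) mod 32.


Kernel = preimage of identity
ker(φ) = {x ∈ ℤ : 11x ≡ 0 (mod 32)}. gcd(11,32) = 1, so 11x ≡ 0 (mod 32) ⟺ x ≡ 0 (mod 32/1 = 32). Hence ker(φ) = 32ℤ

ker(φ) = 32ℤ


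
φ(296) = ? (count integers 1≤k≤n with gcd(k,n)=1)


Factor n: 296 = 2^3 × 37
φ(n) = n · ∏(1 - 1/p) over distinct primes p | n
φ(296) = 296 · (1 - 1/2) · (1 - 1/37) = 144

φ(296) = 144


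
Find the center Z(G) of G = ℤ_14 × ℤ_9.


Z(G) = {g ∈ G | gx = xg for all x ∈ G}
Direct product of abelian groups is abelian, so Z(G) = G

Z(ℤ_14 × ℤ_9) = ℤ_14 × ℤ_9


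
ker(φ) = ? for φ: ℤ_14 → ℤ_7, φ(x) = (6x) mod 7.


Kernel = preimage of identity
ker(φ) = {x ∈ ℤ_14 : 6x ≡ 0 (mod 7)}. Since 7 | 14, φ is well-defined. The kernel is the cyclic subgroup ⟨7⟩ of ℤ_14 (order 2), i.e. {0, 7}

ker(φ) = {0, 7}


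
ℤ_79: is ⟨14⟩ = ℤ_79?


g generates ℤ_n iff gcd(g, n) = 1
gcd(14, 79) = 1
Since gcd = 1, 14 is a generator.

Yes, 14 generates ℤ_79


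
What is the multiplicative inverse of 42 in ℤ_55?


Use the extended Euclidean algorithm to write 1 = 42·s + 55·t; then s mod 55 is the inverse.
Euclidean algorithm:
  42 = 0·55 + 42
  55 = 1·42 + 13
  42 = 3·13 + 3
  13 = 4·3 + 1
  3 = 3·1 + 0
gcd(42,55) = 1
Back-substitution gives: 42·(-17) + 55·(13) = 1
So 42⁻¹ ≡ -17 ≡ 38 (mod 55)
Check: 42 × 38 = 1596 ≡ 1 (mod 55) ✓

42⁻¹ ≡ 38 (mod 55)


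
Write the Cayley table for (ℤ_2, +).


Elements: {0, 1}
Operation: addition mod 2
Entry (a, b) = (a + b) mod 2

Cayley table:
  | 0 | 1
0 | 0 | 1
1 | 1 | 0


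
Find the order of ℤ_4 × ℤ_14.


|A × B| = |A| · |B|
|ℤ_4 × ℤ_14| = 4 × 14 = 56

|ℤ_4 × ℤ_14| = 56


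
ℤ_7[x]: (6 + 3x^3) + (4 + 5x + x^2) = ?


Add coefficients mod 7:
x^0: 6 + 4 = 3 (mod 7)
x^1: 0 + 5 = 5 (mod 7)
x^2: 0 + 1 = 1 (mod 7)
x^3: 3 + 0 = 3 (mod 7)
Result: 3 + 5x + x^2 + 3x^3

f + g = 3 + 5x + x^2 + 3x^3


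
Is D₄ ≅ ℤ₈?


Comparing D₄ and ℤ₈:
D₄ is non-abelian, ℤ₈ is abelian

No, D₄ ≇ ℤ₈


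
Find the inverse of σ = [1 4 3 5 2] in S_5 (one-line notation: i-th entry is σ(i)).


To find σ⁻¹, swap domain and range:
σ(1) = 1 → σ⁻¹(1) = 1
σ(2) = 4 → σ⁻¹(4) = 2
σ(3) = 3 → σ⁻¹(3) = 3
σ(4) = 5 → σ⁻¹(5) = 4
σ(5) = 2 → σ⁻¹(2) = 5

σ⁻¹ = [1 5 3 2 4]


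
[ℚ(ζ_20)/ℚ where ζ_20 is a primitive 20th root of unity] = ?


[ℚ(ζ_n):ℚ] = deg Φ_n(x) = φ(n). Here φ(20) = 8

[ℚ(ζ_20)/ℚ where ζ_20 is a primitive 20th root of unity] = 8


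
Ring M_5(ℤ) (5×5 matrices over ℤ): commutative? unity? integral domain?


Matrix multiplication is non-commutative for n ≥ 2; the identity matrix I is the unity; singular matrices give zero divisors, so not an integral domain
Commutative: No
Integral domain: No
Has unity: Yes

M_5(ℤ) (5×5 matrices over ℤ): Commutative=No, Unity=Yes


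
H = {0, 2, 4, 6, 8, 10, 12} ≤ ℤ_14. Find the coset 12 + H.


12 + H = {12 + h (mod 14) : h ∈ H}
12+0=12, 12+2=0, 12+4=2, 12+6=4, 12+8=6, 12+10=8, 12+12=10
12 + H = {0, 2, 4, 6, 8, 10, 12} = 0 + H

12 + H = {0, 2, 4, 6, 8, 10, 12}


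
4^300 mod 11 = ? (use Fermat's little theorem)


Fermat's little theorem: if p is prime and gcd(a,p)=1, then a^(p-1) ≡ 1 (mod p)
p = 11 is prime, gcd(4,11) = 1
Reduce exponent: 300 mod 10 = 0
So 4^300 ≡ 4^0 (mod 11)
4^0 = 1

4^300 ≡ 1 (mod 11)


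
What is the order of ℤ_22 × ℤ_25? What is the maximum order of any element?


|ℤ_22 × ℤ_25| = 22 × 25 = 550
Max element order = lcm(22,25) = 550
Cyclic? Yes (gcd=1)

|ℤ_22×ℤ_25| = 550, max element order = 550


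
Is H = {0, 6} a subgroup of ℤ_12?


Subgroup test for H = {0, 6} in (ℤ_12, +):
(1) 0 ∈ H? Yes
(2) Closure: for all a,b ∈ H, (a+b) mod 12 ∈ H? Yes
(3) Inverses: for all a ∈ H, -a mod 12 ∈ H? Yes

Yes, H is a subgroup of ℤ_12


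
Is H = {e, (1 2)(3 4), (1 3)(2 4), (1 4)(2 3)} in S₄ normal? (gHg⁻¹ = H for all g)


H = {e, (1 2)(3 4), (1 3)(2 4), (1 4)(2 3)} in S₄
This is the Klein four-group V₄; it is normal in S₄ (it is a union of conjugacy classes)

Yes, normal subgroup


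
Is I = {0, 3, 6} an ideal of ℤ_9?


Check ideal conditions for I = {0, 3, 6} in ℤ_9:
(1) I is an additive subgroup? Yes
(2) For r ∈ ℤ_9 and a ∈ I: r·a ∈ I? Yes

Yes, I is an ideal of ℤ_9


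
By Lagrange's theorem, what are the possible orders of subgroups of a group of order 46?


Lagrange's theorem: |H| divides |G|
|G| = 46
Divisors of 46: 1, 2, 23, 46

Possible subgroup orders: {1, 2, 23, 46}


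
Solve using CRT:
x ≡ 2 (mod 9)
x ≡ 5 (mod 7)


m₁ = 9, m₂ = 7, gcd = 1, so CRT applies. M = m₁·m₂ = 63
Let M₁ = M/m₁ = 7, M₂ = M/m₂ = 9
Find y₁ ≡ M₁⁻¹ (mod m₁): 7⁻¹ ≡ 4 (mod 9)
Find y₂ ≡ M₂⁻¹ (mod m₂): 9⁻¹ ≡ 4 (mod 7)
x = a₁·M₁·y₁ + a₂·M₂·y₂ = 2·7·4 + 5·9·4 = 236
Reduce mod 63: x ≡ 47
Check: 47 mod 9 = 2 ✓, 47 mod 7 = 5 ✓

x ≡ 47 (mod 63)


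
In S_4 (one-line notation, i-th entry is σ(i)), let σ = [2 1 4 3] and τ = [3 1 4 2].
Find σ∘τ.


σ∘τ: apply τ first, then σ
1 →τ 3 →σ 4
2 →τ 1 →σ 2
3 →τ 4 →σ 3
4 →τ 2 →σ 1

σ∘τ = [4 2 3 1]


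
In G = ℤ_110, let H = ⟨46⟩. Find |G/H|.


|⟨46⟩| = n / gcd(46, 110) = 110 / 2 = 55
H is normal (ℤ_110 is abelian).
|G/H| = |G| / |H| = 110 / 55 = 2

|G/H| = 2


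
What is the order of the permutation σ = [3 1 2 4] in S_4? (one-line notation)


Cycle decomposition: (1 3 2)
Cycle lengths: 3
Order = lcm(3) = 3

ord(σ) = 3


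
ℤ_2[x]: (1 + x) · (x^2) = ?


Expand and collect like terms; reduce coefficients mod 2:
x^0: 1·0 = 0 ≡ 0 (mod 2)
x^1: 1·0 + 1·0 = 0 ≡ 0 (mod 2)
x^2: 1·1 + 1·0 = 1 ≡ 1 (mod 2)
x^3: 1·1 = 1 ≡ 1 (mod 2)
Result: x^2 + x^3

f · g = x^2 + x^3


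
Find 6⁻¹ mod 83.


Use the extended Euclidean algorithm to write 1 = 6·s + 83·t; then s mod 83 is the inverse.
Euclidean algorithm:
  6 = 0·83 + 6
  83 = 13·6 + 5
  6 = 1·5 + 1
  5 = 5·1 + 0
gcd(6,83) = 1
Back-substitution gives: 6·(14) + 83·(-1) = 1
So 6⁻¹ ≡ 14 ≡ 14 (mod 83)
Check: 6 × 14 = 84 ≡ 1 (mod 83) ✓

6⁻¹ ≡ 14 (mod 83)


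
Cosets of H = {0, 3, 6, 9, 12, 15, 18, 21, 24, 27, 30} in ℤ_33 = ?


H = {0, 3, 6, 9, 12, 15, 18, 21, 24, 27, 30}, |H| = 11
Number of cosets = |G|/|H| = 33/11 = 3
0 + H = {0, 3, 6, 9, 12, 15, 18, 21, 24, 27, 30}
1 + H = {1, 4, 7, 10, 13, 16, 19, 22, 25, 28, 31}
2 + H = {2, 5, 8, 11, 14, 17, 20, 23, 26, 29, 32}

Cosets: 0+H={0,3,6,9,12,15,18,21,24,27,30}; 1+H={1,4,7,10,13,16,19,22,25,28,31}; 2+H={2,5,8,11,14,17,20,23,26,29,32}


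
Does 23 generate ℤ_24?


g generates ℤ_n iff gcd(g, n) = 1
gcd(23, 24) = 1
Since gcd = 1, 23 is a generator.

Yes, 23 generates ℤ_24


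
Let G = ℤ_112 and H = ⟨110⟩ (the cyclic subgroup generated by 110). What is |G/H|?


|⟨110⟩| = n / gcd(110, 112) = 112 / 2 = 56
H is normal (ℤ_112 is abelian).
|G/H| = |G| / |H| = 112 / 56 = 2

|G/H| = 2


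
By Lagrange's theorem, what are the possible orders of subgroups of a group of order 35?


Lagrange's theorem: |H| divides |G|
|G| = 35
Divisors of 35: 1, 5, 7, 35

Possible subgroup orders: {1, 5, 7, 35}


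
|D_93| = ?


|D_n| = 2n (n rotations and n reflections)
|D_93| = 2×93 = 186

|D_93| = 186


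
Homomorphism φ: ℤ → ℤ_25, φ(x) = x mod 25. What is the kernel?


Kernel = preimage of identity
ker(φ) = {x ∈ ℤ : x ≡ 0 (mod 25)} = 25ℤ = {0, ±25, ±50, ...}

ker(φ) = 25ℤ


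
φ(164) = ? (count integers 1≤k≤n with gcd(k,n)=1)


Factor n: 164 = 2^2 × 41
φ(n) = n · ∏(1 - 1/p) over distinct primes p | n
φ(164) = 164 · (1 - 1/2) · (1 - 1/41) = 80

φ(164) = 80


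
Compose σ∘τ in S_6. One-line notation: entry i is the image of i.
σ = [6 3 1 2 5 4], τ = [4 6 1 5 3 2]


σ∘τ: apply τ first, then σ
1 →τ 4 →σ 2
2 →τ 6 →σ 4
3 →τ 1 →σ 6
4 →τ 5 →σ 5
5 →τ 3 →σ 1
6 →τ 2 →σ 3

σ∘τ = [2 4 6 5 1 3]


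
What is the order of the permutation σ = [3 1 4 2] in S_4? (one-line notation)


Cycle decomposition: (1 3 4 2)
Cycle lengths: 4
Order = lcm(4) = 4

ord(σ) = 4


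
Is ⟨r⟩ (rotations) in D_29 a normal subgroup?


H = ⟨r⟩ (rotations) in D_29
The rotation subgroup ⟨r⟩ has index 2 in D_29, so it is normal

Yes, normal subgroup


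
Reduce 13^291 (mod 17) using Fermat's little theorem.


Fermat's little theorem: if p is prime and gcd(a,p)=1, then a^(p-1) ≡ 1 (mod p)
p = 17 is prime, gcd(13,17) = 1
Reduce exponent: 291 mod 16 = 3
So 13^291 ≡ 13^3 (mod 17)
13^3 mod 17 = 4

13^291 ≡ 4 (mod 17)


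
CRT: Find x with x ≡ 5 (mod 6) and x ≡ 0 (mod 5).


m₁ = 6, m₂ = 5, gcd = 1, so CRT applies. M = m₁·m₂ = 30
Let M₁ = M/m₁ = 5, M₂ = M/m₂ = 6
Find y₁ ≡ M₁⁻¹ (mod m₁): 5⁻¹ ≡ 5 (mod 6)
Find y₂ ≡ M₂⁻¹ (mod m₂): 6⁻¹ ≡ 1 (mod 5)
x = a₁·M₁·y₁ + a₂·M₂·y₂ = 5·5·5 + 0·6·1 = 125
Reduce mod 30: x ≡ 5
Check: 5 mod 6 = 5 ✓, 5 mod 5 = 0 ✓

x ≡ 5 (mod 30)


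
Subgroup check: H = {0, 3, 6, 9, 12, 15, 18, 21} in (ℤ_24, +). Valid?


Subgroup test for H = {0, 3, 6, 9, 12, 15, 18, 21} in (ℤ_24, +):
(1) 0 ∈ H? Yes
(2) Closure: for all a,b ∈ H, (a+b) mod 24 ∈ H? Yes
(3) Inverses: for all a ∈ H, -a mod 24 ∈ H? Yes

Yes, H is a subgroup of ℤ_24


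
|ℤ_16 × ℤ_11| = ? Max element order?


|ℤ_16 × ℤ_11| = 16 × 11 = 176
Max element order = lcm(16,11) = 176
Cyclic? Yes (gcd=1)

|ℤ_16×ℤ_11| = 176, max element order = 176


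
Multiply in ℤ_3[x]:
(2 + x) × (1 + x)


Expand and collect like terms; reduce coefficients mod 3:
x^0: 2·1 = 2 ≡ 2 (mod 3)
x^1: 2·1 + 1·1 = 3 ≡ 0 (mod 3)
x^2: 1·1 = 1 ≡ 1 (mod 3)
Result: 2 + x^2

f · g = 2 + x^2


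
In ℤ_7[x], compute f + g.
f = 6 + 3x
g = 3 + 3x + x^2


Add coefficients mod 7:
x^0: 6 + 3 = 2 (mod 7)
x^1: 3 + 3 = 6 (mod 7)
x^2: 0 + 1 = 1 (mod 7)
Result: 2 + 6x + x^2

f + g = 2 + 6x + x^2


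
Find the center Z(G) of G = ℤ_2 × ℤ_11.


Z(G) = {g ∈ G | gx = xg for all x ∈ G}
Direct product of abelian groups is abelian, so Z(G) = G

Z(ℤ_2 × ℤ_11) = ℤ_2 × ℤ_11


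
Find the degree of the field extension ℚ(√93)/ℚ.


√93 has minimal polynomial x² - 93 (irreducible over ℚ since 93 is squarefree)

[ℚ(√93)/ℚ] = 2


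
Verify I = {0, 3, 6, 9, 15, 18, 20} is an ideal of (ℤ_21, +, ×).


Check ideal conditions for I = {0, 3, 6, 9, 15, 18, 20} in ℤ_21:
(1) I is an additive subgroup? No
(2) For r ∈ ℤ_21 and a ∈ I: r·a ∈ I? No  [counterexample: r=2, a=6, r·a mod 21 = 12 ∉ I]

No, I is not an ideal of ℤ_21


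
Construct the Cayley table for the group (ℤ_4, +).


Elements: {0, 1, 2, 3}
Operation: addition mod 4
Entry (a, b) = (a + b) mod 4

Cayley table:
  | 0 | 1 | 2 | 3
0 | 0 | 1 | 2 | 3
1 | 1 | 2 | 3 | 0
2 | 2 | 3 | 0 | 1
3 | 3 | 0 | 1 | 2


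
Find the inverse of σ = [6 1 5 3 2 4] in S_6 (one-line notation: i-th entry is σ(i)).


To find σ⁻¹, swap domain and range:
σ(1) = 6 → σ⁻¹(6) = 1
σ(2) = 1 → σ⁻¹(1) = 2
σ(3) = 5 → σ⁻¹(5) = 3
σ(4) = 3 → σ⁻¹(3) = 4
σ(5) = 2 → σ⁻¹(2) = 5
σ(6) = 4 → σ⁻¹(4) = 6

σ⁻¹ = [2 5 4 6 3 1]


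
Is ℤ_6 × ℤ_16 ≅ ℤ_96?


Comparing ℤ_6 × ℤ_16 and ℤ_96:
gcd(6,16) = 2 ≠ 1. Max element order in ℤ_6×ℤ_16 is lcm(6,16) = 48 < 96, so it has no element of order 96

No, ℤ_6 × ℤ_16 ≇ ℤ_96


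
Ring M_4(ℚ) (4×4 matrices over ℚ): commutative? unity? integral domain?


Matrix multiplication is non-commutative for n ≥ 2; the identity matrix I is the unity; singular matrices give zero divisors, so not an integral domain
Commutative: No
Integral domain: No
Has unity: Yes

M_4(ℚ) (4×4 matrices over ℚ): Commutative=No, Unity=Yes


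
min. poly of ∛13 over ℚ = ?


∛13 satisfies x³ - 13 = 0, irreducible over ℚ (no rational root; 13 is not a perfect cube)

Minimal polynomial: x³ - 13


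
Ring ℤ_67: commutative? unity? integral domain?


ℤ_67 is a commutative ring with unity 1; 67 is prime, so ℤ_67 is a field (hence an integral domain)
Commutative: Yes
Integral domain: Yes
Has unity: Yes

ℤ_67: Commutative=Yes, Unity=Yes


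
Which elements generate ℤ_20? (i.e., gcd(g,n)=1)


g generates ℤ_n iff gcd(g,n) = 1
Prime factors of 20: 2, 5
Generators are g ∈ {1,...,19} not divisible by any of these primes.
Generators: {1, 3, 7, 9, 11, 13, 17, 19}
Number of generators = φ(20) = 8

Generators of ℤ_20 = {1, 3, 7, 9, 11, 13, 17, 19}


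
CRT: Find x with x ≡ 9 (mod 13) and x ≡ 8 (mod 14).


m₁ = 13, m₂ = 14, gcd = 1, so CRT applies. M = m₁·m₂ = 182
Let M₁ = M/m₁ = 14, M₂ = M/m₂ = 13
Find y₁ ≡ M₁⁻¹ (mod m₁): 14⁻¹ ≡ 1 (mod 13)
Find y₂ ≡ M₂⁻¹ (mod m₂): 13⁻¹ ≡ 13 (mod 14)
x = a₁·M₁·y₁ + a₂·M₂·y₂ = 9·14·1 + 8·13·13 = 1478
Reduce mod 182: x ≡ 22
Check: 22 mod 13 = 9 ✓, 22 mod 14 = 8 ✓

x ≡ 22 (mod 182)


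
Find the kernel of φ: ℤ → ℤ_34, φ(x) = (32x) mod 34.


Kernel = preimage of identity
ker(φ) = {x ∈ ℤ : 32x ≡ 0 (mod 34)}. gcd(32,34) = 2, so 32x ≡ 0 (mod 34) ⟺ x ≡ 0 (mod 34/2 = 17). Hence ker(φ) = 17ℤ

ker(φ) = 17ℤ


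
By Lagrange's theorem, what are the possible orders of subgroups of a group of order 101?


Lagrange's theorem: |H| divides |G|
|G| = 101
Divisors of 101: 1, 101

Possible subgroup orders: {1, 101}


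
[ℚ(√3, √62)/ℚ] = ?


[ℚ(√3,√62):ℚ] = [ℚ(√3,√62):ℚ(√3)]·[ℚ(√3):ℚ] = 2·2 = 4

[ℚ(√3, √62)/ℚ] = 4


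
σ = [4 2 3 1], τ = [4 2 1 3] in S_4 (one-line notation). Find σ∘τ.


σ∘τ: apply τ first, then σ
1 →τ 4 →σ 1
2 →τ 2 →σ 2
3 →τ 1 →σ 4
4 →τ 3 →σ 3

σ∘τ = [1 2 4 3]


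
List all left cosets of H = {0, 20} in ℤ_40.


H = {0, 20}, |H| = 2
Number of cosets = |G|/|H| = 40/2 = 20
0 + H = {0, 20}
1 + H = {1, 21}
2 + H = {2, 22}
3 + H = {3, 23}
4 + H = {4, 24}
5 + H = {5, 25}
6 + H = {6, 26}
7 + H = {7, 27}
8 + H = {8, 28}
9 + H = {9, 29}
10 + H = {10, 30}
11 + H = {11, 31}
12 + H = {12, 32}
13 + H = {13, 33}
14 + H = {14, 34}
15 + H = {15, 35}
16 + H = {16, 36}
17 + H = {17, 37}
18 + H = {18, 38}
19 + H = {19, 39}

Cosets: 0+H={0,20}; 1+H={1,21}; 2+H={2,22}; 3+H={3,23}; 4+H={4,24}; 5+H={5,25}; 6+H={6,26}; 7+H={7,27}; 8+H={8,28}; 9+H={9,29}; 10+H={10,30}; 11+H={11,31}; 12+H={12,32}; 13+H={13,33}; 14+H={14,34}; 15+H={15,35}; 16+H={16,36}; 17+H={17,37}; 18+H={18,38}; 19+H={19,39}


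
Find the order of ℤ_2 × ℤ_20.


|A × B| = |A| · |B|
|ℤ_2 × ℤ_20| = 2 × 20 = 40

|ℤ_2 × ℤ_20| = 40


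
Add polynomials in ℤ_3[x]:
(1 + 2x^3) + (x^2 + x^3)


Add coefficients mod 3:
x^0: 1 + 0 = 1 (mod 3)
x^1: 0 + 0 = 0 (mod 3)
x^2: 0 + 1 = 1 (mod 3)
x^3: 2 + 1 = 0 (mod 3)
Result: 1 + x^2

f + g = 1 + x^2


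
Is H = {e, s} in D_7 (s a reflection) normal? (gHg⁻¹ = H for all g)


H = {e, s} in D_7 (s a reflection)
r·s·r⁻¹ = sr⁻² ≠ s for n ≥ 3, so {e, s} is not closed under conjugation

No, not a normal subgroup


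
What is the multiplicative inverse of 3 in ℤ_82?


Use the extended Euclidean algorithm to write 1 = 3·s + 82·t; then s mod 82 is the inverse.
Euclidean algorithm:
  3 = 0·82 + 3
  82 = 27·3 + 1
  3 = 3·1 + 0
gcd(3,82) = 1
Back-substitution gives: 3·(-27) + 82·(1) = 1
So 3⁻¹ ≡ -27 ≡ 55 (mod 82)
Check: 3 × 55 = 165 ≡ 1 (mod 82) ✓

3⁻¹ ≡ 55 (mod 82)


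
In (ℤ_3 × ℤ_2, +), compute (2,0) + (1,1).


Operation: componentwise addition mod (3, 2)
(2,0) + (1,1) = ((a₁+b₁) mod 3, (a₂+b₂) mod 2) with a = (2,0), b = (1,1)

(2,0) + (1,1) = (0,1)


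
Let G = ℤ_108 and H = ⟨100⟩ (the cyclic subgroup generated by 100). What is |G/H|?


|⟨100⟩| = n / gcd(100, 108) = 108 / 4 = 27
H is normal (ℤ_108 is abelian).
|G/H| = |G| / |H| = 108 / 27 = 4

|G/H| = 4


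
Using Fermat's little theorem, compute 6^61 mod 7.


Fermat's little theorem: if p is prime and gcd(a,p)=1, then a^(p-1) ≡ 1 (mod p)
p = 7 is prime, gcd(6,7) = 1
Reduce exponent: 61 mod 6 = 1
So 6^61 ≡ 6^1 (mod 7)
6^1 mod 7 = 6

6^61 ≡ 6 (mod 7)


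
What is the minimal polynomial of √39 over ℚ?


√39 satisfies x² - 39 = 0, irreducible over ℚ since 39 is squarefree

Minimal polynomial: x² - 39


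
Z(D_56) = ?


Z(G) = {g ∈ G | gx = xg for all x ∈ G}
For even n, Z(D_n) = {e, r^(n/2)}: the 180° rotation r^28 commutes with every reflection and rotation

Z(D_56) = {e, r^28}


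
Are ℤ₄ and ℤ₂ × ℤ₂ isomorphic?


Comparing ℤ₄ and ℤ₂ × ℤ₂:
ℤ₄ has an element of order 4; ℤ₂×ℤ₂ has exponent 2

No, ℤ₄ ≇ ℤ₂ × ℤ₂


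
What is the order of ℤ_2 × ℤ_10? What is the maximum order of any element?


|ℤ_2 × ℤ_10| = 2 × 10 = 20
Max element order = lcm(2,10) = 10
Cyclic? No (gcd=2)

|ℤ_2×ℤ_10| = 20, max element order = 10


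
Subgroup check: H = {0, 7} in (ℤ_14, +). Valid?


Subgroup test for H = {0, 7} in (ℤ_14, +):
(1) 0 ∈ H? Yes
(2) Closure: for all a,b ∈ H, (a+b) mod 14 ∈ H? Yes
(3) Inverses: for all a ∈ H, -a mod 14 ∈ H? Yes

Yes, H is a subgroup of ℤ_14


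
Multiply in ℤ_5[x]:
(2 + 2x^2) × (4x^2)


Expand and collect like terms; reduce coefficients mod 5:
x^0: 2·0 = 0 ≡ 0 (mod 5)
x^1: 2·0 + 0·0 = 0 ≡ 0 (mod 5)
x^2: 2·4 + 0·0 + 2·0 = 8 ≡ 3 (mod 5)
x^3: 0·4 + 2·0 = 0 ≡ 0 (mod 5)
x^4: 2·4 = 8 ≡ 3 (mod 5)
Result: 3x^2 + 3x^4

f · g = 3x^2 + 3x^4


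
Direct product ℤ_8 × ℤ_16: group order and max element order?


|ℤ_8 × ℤ_16| = 8 × 16 = 128
Max element order = lcm(8,16) = 16
Cyclic? No (gcd=8)

|ℤ_8×ℤ_16| = 128, max element order = 16


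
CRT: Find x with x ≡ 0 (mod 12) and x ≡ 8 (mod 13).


m₁ = 12, m₂ = 13, gcd = 1, so CRT applies. M = m₁·m₂ = 156
Let M₁ = M/m₁ = 13, M₂ = M/m₂ = 12
Find y₁ ≡ M₁⁻¹ (mod m₁): 13⁻¹ ≡ 1 (mod 12)
Find y₂ ≡ M₂⁻¹ (mod m₂): 12⁻¹ ≡ 12 (mod 13)
x = a₁·M₁·y₁ + a₂·M₂·y₂ = 0·13·1 + 8·12·12 = 1152
Reduce mod 156: x ≡ 60
Check: 60 mod 12 = 0 ✓, 60 mod 13 = 8 ✓

x ≡ 60 (mod 156)


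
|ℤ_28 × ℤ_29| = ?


|A × B| = |A| · |B|
|ℤ_28 × ℤ_29| = 28 × 29 = 812

|ℤ_28 × ℤ_29| = 812


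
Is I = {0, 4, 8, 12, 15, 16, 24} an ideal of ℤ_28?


Check ideal conditions for I = {0, 4, 8, 12, 15, 16, 24} in ℤ_28:
(1) I is an additive subgroup? No
(2) For r ∈ ℤ_28 and a ∈ I: r·a ∈ I? No  [counterexample: r=2, a=15, r·a mod 28 = 2 ∉ I]

No, I is not an ideal of ℤ_28


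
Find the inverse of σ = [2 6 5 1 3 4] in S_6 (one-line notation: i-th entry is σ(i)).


To find σ⁻¹, swap domain and range:
σ(1) = 2 → σ⁻¹(2) = 1
σ(2) = 6 → σ⁻¹(6) = 2
σ(3) = 5 → σ⁻¹(5) = 3
σ(4) = 1 → σ⁻¹(1) = 4
σ(5) = 3 → σ⁻¹(3) = 5
σ(6) = 4 → σ⁻¹(4) = 6

σ⁻¹ = [4 1 5 6 3 2]


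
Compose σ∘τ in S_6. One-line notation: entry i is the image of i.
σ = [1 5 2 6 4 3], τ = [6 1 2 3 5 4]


σ∘τ: apply τ first, then σ
1 →τ 6 →σ 3
2 →τ 1 →σ 1
3 →τ 2 →σ 5
4 →τ 3 →σ 2
5 →τ 5 →σ 4
6 →τ 4 →σ 6

σ∘τ = [3 1 5 2 4 6]


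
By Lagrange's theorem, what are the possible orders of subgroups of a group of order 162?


Lagrange's theorem: |H| divides |G|
|G| = 162
Divisors of 162: 1, 2, 3, 6, 9, 18, 27, 54, 81, 162

Possible subgroup orders: {1, 2, 3, 6, 9, 18, 27, 54, 81, 162}


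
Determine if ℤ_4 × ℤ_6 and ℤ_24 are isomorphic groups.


Comparing ℤ_4 × ℤ_6 and ℤ_24:
gcd(4,6) = 2 ≠ 1. Max element order in ℤ_4×ℤ_6 is lcm(4,6) = 12 < 24, so it has no element of order 24

No, ℤ_4 × ℤ_6 ≇ ℤ_24


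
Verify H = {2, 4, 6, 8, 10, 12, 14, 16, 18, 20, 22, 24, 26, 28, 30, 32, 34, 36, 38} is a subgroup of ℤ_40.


Subgroup test for H = {2, 4, 6, 8, 10, 12, 14, 16, 18, 20, 22, 24, 26, 28, 30, 32, 34, 36, 38} in (ℤ_40, +):
(1) 0 ∈ H? No
(2) Closure: for all a,b ∈ H, (a+b) mod 40 ∈ H? No  [counterexample: 2 + 38 = 0 ∉ H]
(3) Inverses: for all a ∈ H, -a mod 40 ∈ H? Yes

No, H is not a subgroup of ℤ_40


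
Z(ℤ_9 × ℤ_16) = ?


Z(G) = {g ∈ G | gx = xg for all x ∈ G}
Direct product of abelian groups is abelian, so Z(G) = G

Z(ℤ_9 × ℤ_16) = ℤ_9 × ℤ_16


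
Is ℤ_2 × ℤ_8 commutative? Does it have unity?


Direct product ring; commutative with unity (1,1); but (1,0)·(0,1) = (0,0) gives zero divisors, so not an integral domain
Commutative: Yes
Integral domain: No
Has unity: Yes

ℤ_2 × ℤ_8: Commutative=Yes, Unity=Yes


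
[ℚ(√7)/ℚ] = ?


√7 has minimal polynomial x² - 7 (irreducible over ℚ since 7 is squarefree)

[ℚ(√7)/ℚ] = 2


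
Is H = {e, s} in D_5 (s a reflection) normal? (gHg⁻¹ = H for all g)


H = {e, s} in D_5 (s a reflection)
r·s·r⁻¹ = sr⁻² ≠ s for n ≥ 3, so {e, s} is not closed under conjugation

No, not a normal subgroup


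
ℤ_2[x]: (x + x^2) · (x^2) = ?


Expand and collect like terms; reduce coefficients mod 2:
x^0: 0·0 = 0 ≡ 0 (mod 2)
x^1: 0·0 + 1·0 = 0 ≡ 0 (mod 2)
x^2: 0·1 + 1·0 + 1·0 = 0 ≡ 0 (mod 2)
x^3: 1·1 + 1·0 = 1 ≡ 1 (mod 2)
x^4: 1·1 = 1 ≡ 1 (mod 2)
Result: x^3 + x^4

f · g = x^3 + x^4


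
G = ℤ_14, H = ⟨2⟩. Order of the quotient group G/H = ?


|⟨2⟩| = n / gcd(2, 14) = 14 / 2 = 7
H is normal (ℤ_14 is abelian).
|G/H| = |G| / |H| = 14 / 7 = 2

|G/H| = 2


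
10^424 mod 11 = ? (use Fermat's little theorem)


Fermat's little theorem: if p is prime and gcd(a,p)=1, then a^(p-1) ≡ 1 (mod p)
p = 11 is prime, gcd(10,11) = 1
Reduce exponent: 424 mod 10 = 4
So 10^424 ≡ 10^4 (mod 11)
10^4 mod 11 = 1

10^424 ≡ 1 (mod 11)


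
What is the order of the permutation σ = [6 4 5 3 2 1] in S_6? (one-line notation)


Cycle decomposition: (1 6) (2 4 3 5)
Cycle lengths: 2, 4
Order = lcm(2, 4) = 4

ord(σ) = 4


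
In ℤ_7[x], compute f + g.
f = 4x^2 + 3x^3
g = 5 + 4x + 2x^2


Add coefficients mod 7:
x^0: 0 + 5 = 5 (mod 7)
x^1: 0 + 4 = 4 (mod 7)
x^2: 4 + 2 = 6 (mod 7)
x^3: 3 + 0 = 3 (mod 7)
Result: 5 + 4x + 6x^2 + 3x^3

f + g = 5 + 4x + 6x^2 + 3x^3


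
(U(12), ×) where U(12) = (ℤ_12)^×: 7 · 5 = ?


Operation: multiplication mod 12
7 · 5 = (a × b) mod 12 with a = 7, b = 5

7 · 5 = 11


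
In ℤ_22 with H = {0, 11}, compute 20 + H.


20 + H = {20 + h (mod 22) : h ∈ H}
20+0=20, 20+11=9
20 + H = {9, 20} = 9 + H

20 + H = {9, 20}


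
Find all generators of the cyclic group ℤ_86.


g generates ℤ_n iff gcd(g,n) = 1
Prime factors of 86: 2, 43
Generators are g ∈ {1,...,85} not divisible by any of these primes.
Generators: {1, 3, 5, 7, 9, 11, 13, 15, 17, 19, 21, 23, 25, 27, 29, 31, 33, 35, 37, 39, 41, 45, 47, 49, 51, 53, 55, 57, 59, 61, 63, 65, 67, 69, 71, 73, 75, 77, 79, 81, 83, 85}
Number of generators = φ(86) = 42

Generators of ℤ_86 = {1, 3, 5, 7, 9, 11, 13, 15, 17, 19, 21, 23, 25, 27, 29, 31, 33, 35, 37, 39, 41, 45, 47, 49, 51, 53, 55, 57, 59, 61, 63, 65, 67, 69, 71, 73, 75, 77, 79, 81, 83, 85}


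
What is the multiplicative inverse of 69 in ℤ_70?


Use the extended Euclidean algorithm to write 1 = 69·s + 70·t; then s mod 70 is the inverse.
Euclidean algorithm:
  69 = 0·70 + 69
  70 = 1·69 + 1
  69 = 69·1 + 0
gcd(69,70) = 1
Back-substitution gives: 69·(-1) + 70·(1) = 1
So 69⁻¹ ≡ -1 ≡ 69 (mod 70)
Check: 69 × 69 = 4761 ≡ 1 (mod 70) ✓

69⁻¹ ≡ 69 (mod 70)


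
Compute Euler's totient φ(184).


Factor n: 184 = 2^3 × 23
φ(n) = n · ∏(1 - 1/p) over distinct primes p | n
φ(184) = 184 · (1 - 1/2) · (1 - 1/23) = 88

φ(184) = 88


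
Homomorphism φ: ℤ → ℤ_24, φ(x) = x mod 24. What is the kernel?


Kernel = preimage of identity
ker(φ) = {x ∈ ℤ : x ≡ 0 (mod 24)} = 24ℤ = {0, ±24, ±48, ...}

ker(φ) = 24ℤ


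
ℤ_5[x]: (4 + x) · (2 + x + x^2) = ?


Expand and collect like terms; reduce coefficients mod 5:
x^0: 4·2 = 8 ≡ 3 (mod 5)
x^1: 4·1 + 1·2 = 6 ≡ 1 (mod 5)
x^2: 4·1 + 1·1 = 5 ≡ 0 (mod 5)
x^3: 1·1 = 1 ≡ 1 (mod 5)
Result: 3 + x + x^3

f · g = 3 + x + x^3


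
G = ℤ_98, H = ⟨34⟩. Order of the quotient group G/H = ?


|⟨34⟩| = n / gcd(34, 98) = 98 / 2 = 49
H is normal (ℤ_98 is abelian).
|G/H| = |G| / |H| = 98 / 49 = 2

|G/H| = 2


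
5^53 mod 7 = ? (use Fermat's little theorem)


Fermat's little theorem: if p is prime and gcd(a,p)=1, then a^(p-1) ≡ 1 (mod p)
p = 7 is prime, gcd(5,7) = 1
Reduce exponent: 53 mod 6 = 5
So 5^53 ≡ 5^5 (mod 7)
5^5 mod 7 = 3

5^53 ≡ 3 (mod 7)


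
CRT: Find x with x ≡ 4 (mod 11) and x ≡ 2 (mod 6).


m₁ = 11, m₂ = 6, gcd = 1, so CRT applies. M = m₁·m₂ = 66
Let M₁ = M/m₁ = 6, M₂ = M/m₂ = 11
Find y₁ ≡ M₁⁻¹ (mod m₁): 6⁻¹ ≡ 2 (mod 11)
Find y₂ ≡ M₂⁻¹ (mod m₂): 11⁻¹ ≡ 5 (mod 6)
x = a₁·M₁·y₁ + a₂·M₂·y₂ = 4·6·2 + 2·11·5 = 158
Reduce mod 66: x ≡ 26
Check: 26 mod 11 = 4 ✓, 26 mod 6 = 2 ✓

x ≡ 26 (mod 66)


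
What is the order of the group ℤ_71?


ℤ_n has n elements.

|ℤ_71| = 71


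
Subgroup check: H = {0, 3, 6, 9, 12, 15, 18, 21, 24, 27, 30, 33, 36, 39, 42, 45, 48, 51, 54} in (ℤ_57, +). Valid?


Subgroup test for H = {0, 3, 6, 9, 12, 15, 18, 21, 24, 27, 30, 33, 36, 39, 42, 45, 48, 51, 54} in (ℤ_57, +):
(1) 0 ∈ H? Yes
(2) Closure: for all a,b ∈ H, (a+b) mod 57 ∈ H? Yes
(3) Inverses: for all a ∈ H, -a mod 57 ∈ H? Yes

Yes, H is a subgroup of ℤ_57


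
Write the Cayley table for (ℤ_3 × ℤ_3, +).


Elements: {(0,0), (0,1), (0,2), (1,0), (1,1), (1,2), (2,0), (2,1), (2,2)}
Operation: componentwise addition mod (3, 3)
Entry (a, b) = ((a₁+b₁) mod 3, (a₂+b₂) mod 3)

Cayley table:
      | (0,0) | (0,1) | (0,2) | (1,0) | (1,1) | (1,2) | (2,0) | (2,1) | (2,2)
(0,0) | (0,0) | (0,1) | (0,2) | (1,0) | (1,1) | (1,2) | (2,0) | (2,1) | (2,2)
(0,1) | (0,1) | (0,2) | (0,0) | (1,1) | (1,2) | (1,0) | (2,1) | (2,2) | (2,0)
(0,2) | (0,2) | (0,0) | (0,1) | (1,2) | (1,0) | (1,1) | (2,2) | (2,0) | (2,1)
(1,0) | (1,0) | (1,1) | (1,2) | (2,0) | (2,1) | (2,2) | (0,0) | (0,1) | (0,2)
(1,1) | (1,1) | (1,2) | (1,0) | (2,1) | (2,2) | (2,0) | (0,1) | (0,2) | (0,0)
(1,2) | (1,2) | (1,0) | (1,1) | (2,2) | (2,0) | (2,1) | (0,2) | (0,0) | (0,1)
(2,0) | (2,0) | (2,1) | (2,2) | (0,0) | (0,1) | (0,2) | (1,0) | (1,1) | (1,2)
(2,1) | (2,1) | (2,2) | (2,0) | (0,1) | (0,2) | (0,0) | (1,1) | (1,2) | (1,0)
(2,2) | (2,2) | (2,0) | (2,1) | (0,2) | (0,0) | (0,1) | (1,2) | (1,0) | (1,1)


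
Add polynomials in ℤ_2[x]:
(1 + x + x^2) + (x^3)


Add coefficients mod 2:
x^0: 1 + 0 = 1 (mod 2)
x^1: 1 + 0 = 1 (mod 2)
x^2: 1 + 0 = 1 (mod 2)
x^3: 0 + 1 = 1 (mod 2)
Result: 1 + x + x^2 + x^3

f + g = 1 + x + x^2 + x^3


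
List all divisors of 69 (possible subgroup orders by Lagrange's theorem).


Lagrange's theorem: |H| divides |G|
|G| = 69
Divisors of 69: 1, 3, 23, 69

Possible subgroup orders: {1, 3, 23, 69}


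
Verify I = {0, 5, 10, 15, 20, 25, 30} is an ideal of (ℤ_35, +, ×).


Check ideal conditions for I = {0, 5, 10, 15, 20, 25, 30} in ℤ_35:
(1) I is an additive subgroup? Yes
(2) For r ∈ ℤ_35 and a ∈ I: r·a ∈ I? Yes

Yes, I is an ideal of ℤ_35


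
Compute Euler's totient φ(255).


Factor n: 255 = 3 × 5 × 17
φ(n) = n · ∏(1 - 1/p) over distinct primes p | n
φ(255) = 255 · (1 - 1/3) · (1 - 1/5) · (1 - 1/17) = 128

φ(255) = 128


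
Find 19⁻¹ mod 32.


Use the extended Euclidean algorithm to write 1 = 19·s + 32·t; then s mod 32 is the inverse.
Euclidean algorithm:
  19 = 0·32 + 19
  32 = 1·19 + 13
  19 = 1·13 + 6
  13 = 2·6 + 1
  6 = 6·1 + 0
gcd(19,32) = 1
Back-substitution gives: 19·(-5) + 32·(3) = 1
So 19⁻¹ ≡ -5 ≡ 27 (mod 32)
Check: 19 × 27 = 513 ≡ 1 (mod 32) ✓

19⁻¹ ≡ 27 (mod 32)


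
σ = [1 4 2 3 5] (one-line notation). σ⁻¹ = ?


To find σ⁻¹, swap domain and range:
σ(1) = 1 → σ⁻¹(1) = 1
σ(2) = 4 → σ⁻¹(4) = 2
σ(3) = 2 → σ⁻¹(2) = 3
σ(4) = 3 → σ⁻¹(3) = 4
σ(5) = 5 → σ⁻¹(5) = 5

σ⁻¹ = [1 3 4 2 5]


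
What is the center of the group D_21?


Z(G) = {g ∈ G | gx = xg for all x ∈ G}
For odd n, Z(D_n) = {e}: no nontrivial rotation commutes with all reflections

Z(D_21) = {e}


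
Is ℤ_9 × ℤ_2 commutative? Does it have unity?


Direct product ring; commutative with unity (1,1); but (1,0)·(0,1) = (0,0) gives zero divisors, so not an integral domain
Commutative: Yes
Integral domain: No
Has unity: Yes

ℤ_9 × ℤ_2: Commutative=Yes, Unity=Yes


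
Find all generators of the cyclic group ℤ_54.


g generates ℤ_n iff gcd(g,n) = 1
Prime factors of 54: 2, 3
Generators are g ∈ {1,...,53} not divisible by any of these primes.
Generators: {1, 5, 7, 11, 13, 17, 19, 23, 25, 29, 31, 35, 37, 41, 43, 47, 49, 53}
Number of generators = φ(54) = 18

Generators of ℤ_54 = {1, 5, 7, 11, 13, 17, 19, 23, 25, 29, 31, 35, 37, 41, 43, 47, 49, 53}


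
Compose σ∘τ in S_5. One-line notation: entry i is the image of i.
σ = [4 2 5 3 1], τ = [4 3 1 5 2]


σ∘τ: apply τ first, then σ
1 →τ 4 →σ 3
2 →τ 3 →σ 5
3 →τ 1 →σ 4
4 →τ 5 →σ 1
5 →τ 2 →σ 2

σ∘τ = [3 5 4 1 2]


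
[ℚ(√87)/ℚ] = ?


√87 has minimal polynomial x² - 87 (irreducible over ℚ since 87 is squarefree)

[ℚ(√87)/ℚ] = 2


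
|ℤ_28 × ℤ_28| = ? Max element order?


|ℤ_28 × ℤ_28| = 28 × 28 = 784
Max element order = lcm(28,28) = 28
Cyclic? No (gcd=28)

|ℤ_28×ℤ_28| = 784, max element order = 28


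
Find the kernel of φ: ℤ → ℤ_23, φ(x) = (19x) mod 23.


Kernel = preimage of identity
ker(φ) = {x ∈ ℤ : 19x ≡ 0 (mod 23)}. gcd(19,23) = 1, so 19x ≡ 0 (mod 23) ⟺ x ≡ 0 (mod 23/1 = 23). Hence ker(φ) = 23ℤ

ker(φ) = 23ℤ


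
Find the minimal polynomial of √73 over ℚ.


√73 satisfies x² - 73 = 0, irreducible over ℚ since 73 is squarefree

Minimal polynomial: x² - 73


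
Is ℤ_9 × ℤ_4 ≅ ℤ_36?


Comparing ℤ_9 × ℤ_4 and ℤ_36:
gcd(9,4) = 1, so ℤ_9 × ℤ_4 ≅ ℤ_36 (CRT)

Yes, ℤ_9 × ℤ_4 ≅ ℤ_36


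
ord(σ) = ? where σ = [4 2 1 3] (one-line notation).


Cycle decomposition: (1 4 3)
Cycle lengths: 3
Order = lcm(3) = 3

ord(σ) = 3


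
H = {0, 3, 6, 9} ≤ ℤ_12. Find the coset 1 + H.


1 + H = {1 + h (mod 12) : h ∈ H}
1+0=1, 1+3=4, 1+6=7, 1+9=10

1 + H = {1, 4, 7, 10}


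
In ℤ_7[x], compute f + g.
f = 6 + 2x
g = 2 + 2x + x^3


Add coefficients mod 7:
x^0: 6 + 2 = 1 (mod 7)
x^1: 2 + 2 = 4 (mod 7)
x^2: 0 + 0 = 0 (mod 7)
x^3: 0 + 1 = 1 (mod 7)
Result: 1 + 4x + x^3

f + g = 1 + 4x + x^3


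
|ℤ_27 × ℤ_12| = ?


|A × B| = |A| · |B|
|ℤ_27 × ℤ_12| = 27 × 12 = 324

|ℤ_27 × ℤ_12| = 324


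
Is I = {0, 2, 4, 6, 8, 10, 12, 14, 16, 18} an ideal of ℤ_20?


Check ideal conditions for I = {0, 2, 4, 6, 8, 10, 12, 14, 16, 18} in ℤ_20:
(1) I is an additive subgroup? Yes
(2) For r ∈ ℤ_20 and a ∈ I: r·a ∈ I? Yes

Yes, I is an ideal of ℤ_20


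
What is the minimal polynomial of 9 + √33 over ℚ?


Let α = 9 + √33. Then α - 9 = √33, so (α - 9)² = 33, giving α² - 18α + 48 = 0. Degree 2 and α ∉ ℚ, so this is the minimal polynomial.

Minimal polynomial: x² - 18x + 48


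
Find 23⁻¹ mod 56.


Use the extended Euclidean algorithm to write 1 = 23·s + 56·t; then s mod 56 is the inverse.
Euclidean algorithm:
  23 = 0·56 + 23
  56 = 2·23 + 10
  23 = 2·10 + 3
  10 = 3·3 + 1
  3 = 3·1 + 0
gcd(23,56) = 1
Back-substitution gives: 23·(-17) + 56·(7) = 1
So 23⁻¹ ≡ -17 ≡ 39 (mod 56)
Check: 23 × 39 = 897 ≡ 1 (mod 56) ✓

23⁻¹ ≡ 39 (mod 56)


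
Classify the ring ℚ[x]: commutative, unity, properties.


Polynomial ring over ℚ (an integral domain) is a commutative integral domain with unity 1
Commutative: Yes
Integral domain: Yes
Has unity: Yes

ℚ[x]: Commutative=Yes, Unity=Yes


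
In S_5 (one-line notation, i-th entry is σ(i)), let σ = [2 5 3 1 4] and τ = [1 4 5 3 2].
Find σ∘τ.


σ∘τ: apply τ first, then σ
1 →τ 1 →σ 2
2 →τ 4 →σ 1
3 →τ 5 →σ 4
4 →τ 3 →σ 3
5 →τ 2 →σ 5

σ∘τ = [2 1 4 3 5]


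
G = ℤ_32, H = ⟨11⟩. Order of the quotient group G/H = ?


|⟨11⟩| = n / gcd(11, 32) = 32 / 1 = 32
H is normal (ℤ_32 is abelian).
|G/H| = |G| / |H| = 32 / 32 = 1

|G/H| = 1


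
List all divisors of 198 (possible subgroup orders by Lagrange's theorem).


Lagrange's theorem: |H| divides |G|
|G| = 198
Divisors of 198: 1, 2, 3, 6, 9, 11, 18, 22, 33, 66, 99, 198

Possible subgroup orders: {1, 2, 3, 6, 9, 11, 18, 22, 33, 66, 99, 198}


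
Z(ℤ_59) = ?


Z(G) = {g ∈ G | gx = xg for all x ∈ G}
ℤ_59 is abelian, so Z(G) = G

Z(ℤ_59) = ℤ_59


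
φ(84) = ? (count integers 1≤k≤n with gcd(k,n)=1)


Factor n: 84 = 2^2 × 3 × 7
φ(n) = n · ∏(1 - 1/p) over distinct primes p | n
φ(84) = 84 · (1 - 1/2) · (1 - 1/3) · (1 - 1/7) = 24

φ(84) = 24


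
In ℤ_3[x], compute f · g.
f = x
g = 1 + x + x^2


Expand and collect like terms; reduce coefficients mod 3:
x^0: 0·1 = 0 ≡ 0 (mod 3)
x^1: 0·1 + 1·1 = 1 ≡ 1 (mod 3)
x^2: 0·1 + 1·1 = 1 ≡ 1 (mod 3)
x^3: 1·1 = 1 ≡ 1 (mod 3)
Result: x + x^2 + x^3

f · g = x + x^2 + x^3


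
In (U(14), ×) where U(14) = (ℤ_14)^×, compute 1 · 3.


Operation: multiplication mod 14
1 · 3 = (a × b) mod 14 with a = 1, b = 3

1 · 3 = 3


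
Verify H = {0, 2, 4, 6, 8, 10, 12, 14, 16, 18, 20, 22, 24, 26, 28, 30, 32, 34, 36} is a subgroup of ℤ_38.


Subgroup test for H = {0, 2, 4, 6, 8, 10, 12, 14, 16, 18, 20, 22, 24, 26, 28, 30, 32, 34, 36} in (ℤ_38, +):
(1) 0 ∈ H? Yes
(2) Closure: for all a,b ∈ H, (a+b) mod 38 ∈ H? Yes
(3) Inverses: for all a ∈ H, -a mod 38 ∈ H? Yes

Yes, H is a subgroup of ℤ_38


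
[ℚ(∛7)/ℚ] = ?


∛7 has minimal polynomial x³ - 7 (irreducible over ℚ since 7 is not a perfect cube)

[ℚ(∛7)/ℚ] = 3


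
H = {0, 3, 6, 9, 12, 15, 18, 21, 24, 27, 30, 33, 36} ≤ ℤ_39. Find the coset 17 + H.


17 + H = {17 + h (mod 39) : h ∈ H}
17+0=17, 17+3=20, 17+6=23, 17+9=26, 17+12=29, 17+15=32, 17+18=35, 17+21=38, 17+24=2, 17+27=5, 17+30=8, 17+33=11, 17+36=14
17 + H = {2, 5, 8, 11, 14, 17, 20, 23, 26, 29, 32, 35, 38} = 2 + H

17 + H = {2, 5, 8, 11, 14, 17, 20, 23, 26, 29, 32, 35, 38}
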